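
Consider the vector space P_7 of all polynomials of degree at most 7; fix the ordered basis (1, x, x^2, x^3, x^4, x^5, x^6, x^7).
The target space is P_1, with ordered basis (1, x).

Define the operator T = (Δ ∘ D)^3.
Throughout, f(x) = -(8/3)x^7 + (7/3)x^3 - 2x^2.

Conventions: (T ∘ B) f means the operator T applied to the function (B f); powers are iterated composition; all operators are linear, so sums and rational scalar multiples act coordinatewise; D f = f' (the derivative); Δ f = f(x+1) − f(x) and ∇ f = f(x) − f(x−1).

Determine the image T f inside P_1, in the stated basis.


g(x) = -13440x - 20160

D f = -(56/3)x^6 + 7x^2 - 4x
Δ D f = -112x^5 - 280x^4 - (1120/3)x^3 - 280x^2 - 98x - 47/3
D (Δ ∘ D) f = -560x^4 - 1120x^3 - 1120x^2 - 560x - 98
Δ D (Δ ∘ D) f = -2240x^3 - 6720x^2 - 7840x - 3360
D (Δ ∘ D) (Δ ∘ D) f = -6720x^2 - 13440x - 7840
Δ D (Δ ∘ D) (Δ ∘ D) f = -13440x - 20160


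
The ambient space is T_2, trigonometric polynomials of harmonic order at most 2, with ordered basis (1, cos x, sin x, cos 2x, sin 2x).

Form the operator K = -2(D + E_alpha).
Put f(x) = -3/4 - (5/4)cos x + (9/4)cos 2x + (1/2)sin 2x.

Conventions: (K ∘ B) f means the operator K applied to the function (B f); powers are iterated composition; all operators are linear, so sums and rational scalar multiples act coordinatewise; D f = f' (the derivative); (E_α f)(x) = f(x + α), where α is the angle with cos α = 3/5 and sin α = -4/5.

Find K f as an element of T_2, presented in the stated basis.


D f = (5/4)sin x + cos 2x - (9/2)sin 2x
E_alpha f = -3/4 - (3/4)cos x - sin x - (111/100)cos 2x + (101/50)sin 2x
(D + E_alpha) f = -3/4 - (3/4)cos x + (1/4)sin x - (11/100)cos 2x - (62/25)sin 2x
(-2(D + E_alpha)) f = 3/2 + (3/2)cos x - (1/2)sin x + (11/50)cos 2x + (124/25)sin 2x

g(x) = 3/2 + (3/2)cos x - (1/2)sin x + (11/50)cos 2x + (124/25)sin 2x


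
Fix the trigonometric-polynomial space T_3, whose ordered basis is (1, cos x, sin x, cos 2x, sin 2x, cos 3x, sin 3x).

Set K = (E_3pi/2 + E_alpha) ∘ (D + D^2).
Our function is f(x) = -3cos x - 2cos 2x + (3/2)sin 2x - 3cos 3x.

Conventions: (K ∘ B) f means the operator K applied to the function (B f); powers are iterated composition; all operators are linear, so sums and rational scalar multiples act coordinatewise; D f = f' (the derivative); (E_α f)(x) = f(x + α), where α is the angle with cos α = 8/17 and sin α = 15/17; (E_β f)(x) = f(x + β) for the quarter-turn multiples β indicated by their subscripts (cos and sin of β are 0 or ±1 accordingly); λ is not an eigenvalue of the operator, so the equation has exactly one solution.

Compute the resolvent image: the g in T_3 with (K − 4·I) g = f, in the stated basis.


write g with unknown coordinates in the stated basis and equate coefficients in (K − 4·I) g = f
solving from the highest basis element down gives g = (111/164)cos x - (15/164)sin x + (1231/6032)cos 2x + (1983/6032)sin 2x - (16629/313972)cos 3x + (81639/313972)sin 3x
check: K g = -(12/41)cos x - (15/41)sin x - (1785/1508)cos 2x + (4245/1508)sin 2x - (252108/78493)cos 3x + (81639/78493)sin 3x
so K g − 4·g = -3cos x - 2cos 2x + (3/2)sin 2x - 3cos 3x = f ✓

the result is g(x) = (111/164)cos x - (15/164)sin x + (1231/6032)cos 2x + (1983/6032)sin 2x - (16629/313972)cos 3x + (81639/313972)sin 3x


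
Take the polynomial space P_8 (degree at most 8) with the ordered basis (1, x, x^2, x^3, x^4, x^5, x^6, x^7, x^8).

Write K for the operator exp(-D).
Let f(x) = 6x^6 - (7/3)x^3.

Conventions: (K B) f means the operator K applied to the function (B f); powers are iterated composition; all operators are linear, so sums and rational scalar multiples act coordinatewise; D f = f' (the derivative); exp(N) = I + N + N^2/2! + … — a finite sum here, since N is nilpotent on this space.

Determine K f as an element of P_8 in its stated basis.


order-1 term: -36x^5 + 7x^2
order-2 term: 90x^4 - 7x
order-3 term: -120x^3 + 7/3
order-4 term: 90x^2
order-5 term: -36x
order-6 term: 6
the series for exp(-D) f terminates at order 6
exp(-D) f = 6x^6 - 36x^5 + 90x^4 - (367/3)x^3 + 97x^2 - 43x + 25/3

g(x) = 6x^6 - 36x^5 + 90x^4 - (367/3)x^3 + 97x^2 - 43x + 25/3


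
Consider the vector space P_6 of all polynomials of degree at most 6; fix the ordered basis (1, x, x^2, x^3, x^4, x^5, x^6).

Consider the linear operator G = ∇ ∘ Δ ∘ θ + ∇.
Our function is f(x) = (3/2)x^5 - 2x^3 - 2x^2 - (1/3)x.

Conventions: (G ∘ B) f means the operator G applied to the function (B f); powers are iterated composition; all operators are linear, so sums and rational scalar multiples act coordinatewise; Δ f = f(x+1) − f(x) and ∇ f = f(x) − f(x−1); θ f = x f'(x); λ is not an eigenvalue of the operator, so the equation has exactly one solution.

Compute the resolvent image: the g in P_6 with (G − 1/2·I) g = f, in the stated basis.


write g with unknown coordinates in the stated basis and equate coefficients in (G − 1/2·I) g = f
solving from the highest basis element down gives g = -3x^5 - 30x^4 - 776x^3 - 7232x^2 - (158152/3)x - 452414/3
check: G g = -15x^4 - 390x^3 - 3618x^2 - 26359x - 226207/3
so G g − 1/2·g = (3/2)x^5 - 2x^3 - 2x^2 - (1/3)x = f ✓

the image equals g(x) = -3x^5 - 30x^4 - 776x^3 - 7232x^2 - (158152/3)x - 452414/3


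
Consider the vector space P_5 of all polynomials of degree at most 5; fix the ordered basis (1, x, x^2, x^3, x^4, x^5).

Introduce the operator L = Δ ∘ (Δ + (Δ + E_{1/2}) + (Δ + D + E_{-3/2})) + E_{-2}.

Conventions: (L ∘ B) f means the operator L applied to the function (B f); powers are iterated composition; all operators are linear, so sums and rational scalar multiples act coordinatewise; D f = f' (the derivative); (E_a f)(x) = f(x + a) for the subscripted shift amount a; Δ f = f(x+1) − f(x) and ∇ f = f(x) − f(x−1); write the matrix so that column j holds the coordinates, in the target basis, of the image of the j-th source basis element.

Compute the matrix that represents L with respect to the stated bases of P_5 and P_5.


image of 1: 1
image of x: x
image of x^2: x^2 + 12
image of x^3: x^3 + 36x + 39/2
image of x^4: x^4 + 72x^2 + 78x + 62
image of x^5: x^5 + 120x^3 + 195x^2 + 310x + 625/8
each image's coordinates form column j of the matrix

the matrix is [[1, 0, 12, 39/2, 62, 625/8]; [0, 1, 0, 36, 78, 310]; [0, 0, 1, 0, 72, 195]; [0, 0, 0, 1, 0, 120]; [0, 0, 0, 0, 1, 0]; [0, 0, 0, 0, 0, 1]] (rows listed top to bottom)


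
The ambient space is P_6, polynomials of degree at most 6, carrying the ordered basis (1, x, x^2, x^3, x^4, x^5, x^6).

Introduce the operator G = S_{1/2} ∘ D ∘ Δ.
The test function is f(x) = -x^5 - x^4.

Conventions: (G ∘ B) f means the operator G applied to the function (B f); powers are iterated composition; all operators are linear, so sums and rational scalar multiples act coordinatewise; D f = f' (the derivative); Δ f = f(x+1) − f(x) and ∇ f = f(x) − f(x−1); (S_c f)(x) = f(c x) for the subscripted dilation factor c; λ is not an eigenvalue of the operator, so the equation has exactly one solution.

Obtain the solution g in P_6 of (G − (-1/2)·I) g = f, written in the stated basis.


write g with unknown coordinates in the stated basis and equate coefficients in (G − (-1/2)·I) g = f
solving from the highest basis element down gives g = -2x^5 - 2x^4 + 10x^3 + 42x^2 + 4x - 192
check: G g = -5x^3 - 21x^2 - 2x + 96
so G g − (-1/2)·g = -x^5 - x^4 = f ✓

g(x) = -2x^5 - 2x^4 + 10x^3 + 42x^2 + 4x - 192


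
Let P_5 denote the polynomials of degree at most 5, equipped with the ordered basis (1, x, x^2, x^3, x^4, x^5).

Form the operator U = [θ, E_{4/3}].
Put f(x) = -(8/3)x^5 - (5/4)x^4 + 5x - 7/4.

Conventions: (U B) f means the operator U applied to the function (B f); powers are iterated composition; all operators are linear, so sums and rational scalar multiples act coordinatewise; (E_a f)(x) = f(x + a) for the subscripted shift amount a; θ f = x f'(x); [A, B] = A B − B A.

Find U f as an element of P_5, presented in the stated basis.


E_{4/3} f = -(8/3)x^5 - (685/36)x^4 - (1460/27)x^3 - (6200/81)x^2 - (11905/243)x - 29951/2916
θ E_{4/3} f = -(40/3)x^5 - (685/9)x^4 - (1460/9)x^3 - (12400/81)x^2 - (11905/243)x
θ f = -(40/3)x^5 - 5x^4 + 5x
E_{4/3} θ f = -(40/3)x^5 - (845/9)x^4 - (7120/27)x^3 - (29920/81)x^2 - (61505/243)x - 47620/729
[θ, E_{4/3}] f = (160/9)x^4 + (2740/27)x^3 + (5840/27)x^2 + (49600/243)x + 47620/729

the image equals g(x) = (160/9)x^4 + (2740/27)x^3 + (5840/27)x^2 + (49600/243)x + 47620/729


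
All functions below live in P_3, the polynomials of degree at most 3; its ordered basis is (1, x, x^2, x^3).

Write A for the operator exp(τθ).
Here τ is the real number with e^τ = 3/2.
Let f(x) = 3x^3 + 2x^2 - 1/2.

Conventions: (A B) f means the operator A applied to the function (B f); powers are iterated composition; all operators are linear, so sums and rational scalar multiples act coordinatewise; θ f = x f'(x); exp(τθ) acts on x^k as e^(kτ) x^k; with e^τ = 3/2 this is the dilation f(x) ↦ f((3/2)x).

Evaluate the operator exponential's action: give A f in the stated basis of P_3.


the result is g(x) = (81/8)x^3 + (9/2)x^2 - 1/2

exp(τθ) x^k = e^(kτ) x^k; with e^τ = 3/2 this sends x^k to (3/2)^k x^k
x^2 ↦ 9/4 x^2
x^3 ↦ 27/8 x^3
applying this coordinatewise to f: exp(τθ) f = (81/8)x^3 + (9/2)x^2 - 1/2


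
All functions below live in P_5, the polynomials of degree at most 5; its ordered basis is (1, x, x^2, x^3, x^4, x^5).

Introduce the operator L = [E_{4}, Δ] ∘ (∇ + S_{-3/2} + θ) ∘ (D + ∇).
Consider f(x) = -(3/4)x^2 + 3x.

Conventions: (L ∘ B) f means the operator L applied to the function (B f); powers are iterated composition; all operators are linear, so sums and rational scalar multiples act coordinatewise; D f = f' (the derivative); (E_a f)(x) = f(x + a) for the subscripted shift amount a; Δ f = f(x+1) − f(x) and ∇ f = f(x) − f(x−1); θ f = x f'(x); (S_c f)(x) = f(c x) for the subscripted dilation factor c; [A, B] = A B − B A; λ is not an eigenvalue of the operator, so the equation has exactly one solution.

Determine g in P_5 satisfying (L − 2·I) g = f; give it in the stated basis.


the image equals g(x) = (3/8)x^2 - (3/2)x

write g with unknown coordinates in the stated basis and equate coefficients in (L − 2·I) g = f
solving from the highest basis element down gives g = (3/8)x^2 - (3/2)x
check: L g = 0
so L g − 2·g = -(3/4)x^2 + 3x = f ✓


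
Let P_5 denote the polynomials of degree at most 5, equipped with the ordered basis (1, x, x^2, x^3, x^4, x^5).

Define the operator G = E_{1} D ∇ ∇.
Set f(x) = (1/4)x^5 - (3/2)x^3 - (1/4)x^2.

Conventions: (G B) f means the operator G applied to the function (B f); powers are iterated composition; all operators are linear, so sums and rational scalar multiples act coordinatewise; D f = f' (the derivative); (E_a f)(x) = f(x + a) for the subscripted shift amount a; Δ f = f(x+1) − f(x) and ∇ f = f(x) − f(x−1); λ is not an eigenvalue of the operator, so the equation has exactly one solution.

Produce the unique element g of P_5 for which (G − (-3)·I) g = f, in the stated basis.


write g with unknown coordinates in the stated basis and equate coefficients in (G − (-3)·I) g = f
solving from the highest basis element down gives g = (1/12)x^5 - (1/2)x^3 - (7/4)x^2 + 13/18
check: G g = 5x^2 - 13/6
so G g − (-3)·g = (1/4)x^5 - (3/2)x^3 - (1/4)x^2 = f ✓

g(x) = (1/12)x^5 - (1/2)x^3 - (7/4)x^2 + 13/18


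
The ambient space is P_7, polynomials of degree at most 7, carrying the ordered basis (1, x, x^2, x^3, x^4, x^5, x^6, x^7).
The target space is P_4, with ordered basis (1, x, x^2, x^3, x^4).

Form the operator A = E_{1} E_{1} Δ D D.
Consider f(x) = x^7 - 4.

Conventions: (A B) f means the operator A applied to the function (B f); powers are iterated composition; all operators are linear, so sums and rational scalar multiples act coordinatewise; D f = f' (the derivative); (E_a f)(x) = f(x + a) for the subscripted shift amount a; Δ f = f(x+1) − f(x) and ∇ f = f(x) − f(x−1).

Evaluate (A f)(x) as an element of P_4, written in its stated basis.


D f = 7x^6
D D f = 42x^5
Δ D D f = 210x^4 + 420x^3 + 420x^2 + 210x + 42
E_{1} (Δ D D) f = 210x^4 + 1260x^3 + 2940x^2 + 3150x + 1302
E_{1} E_{1} (Δ D D) f = 210x^4 + 2100x^3 + 7980x^2 + 13650x + 8862

the image equals g(x) = 210x^4 + 2100x^3 + 7980x^2 + 13650x + 8862


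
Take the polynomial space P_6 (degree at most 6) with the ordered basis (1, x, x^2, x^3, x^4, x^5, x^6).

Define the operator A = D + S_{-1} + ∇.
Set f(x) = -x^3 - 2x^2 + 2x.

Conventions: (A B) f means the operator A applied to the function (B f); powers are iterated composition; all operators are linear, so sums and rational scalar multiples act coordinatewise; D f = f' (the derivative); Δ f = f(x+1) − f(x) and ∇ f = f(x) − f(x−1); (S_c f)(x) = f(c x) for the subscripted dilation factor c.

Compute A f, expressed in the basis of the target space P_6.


D f = -3x^2 - 4x + 2
S_{-1} f = x^3 - 2x^2 - 2x
∇ f = -3x^2 - x + 3
(D + S_{-1} + ∇) f = x^3 - 8x^2 - 7x + 5

the image equals g(x) = x^3 - 8x^2 - 7x + 5


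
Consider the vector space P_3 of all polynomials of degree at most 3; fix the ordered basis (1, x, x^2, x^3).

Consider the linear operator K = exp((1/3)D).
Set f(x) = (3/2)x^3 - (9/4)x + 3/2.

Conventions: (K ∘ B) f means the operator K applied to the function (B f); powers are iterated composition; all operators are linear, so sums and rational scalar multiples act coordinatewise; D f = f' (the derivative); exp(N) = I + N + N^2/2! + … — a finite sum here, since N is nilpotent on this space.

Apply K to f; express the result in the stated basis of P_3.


order-1 term: (3/2)x^2 - 3/4
order-2 term: (1/2)x
order-3 term: 1/18
the series for exp((1/3)D) f terminates at order 3
exp((1/3)D) f = (3/2)x^3 + (3/2)x^2 - (7/4)x + 29/36

the result is g(x) = (3/2)x^3 + (3/2)x^2 - (7/4)x + 29/36


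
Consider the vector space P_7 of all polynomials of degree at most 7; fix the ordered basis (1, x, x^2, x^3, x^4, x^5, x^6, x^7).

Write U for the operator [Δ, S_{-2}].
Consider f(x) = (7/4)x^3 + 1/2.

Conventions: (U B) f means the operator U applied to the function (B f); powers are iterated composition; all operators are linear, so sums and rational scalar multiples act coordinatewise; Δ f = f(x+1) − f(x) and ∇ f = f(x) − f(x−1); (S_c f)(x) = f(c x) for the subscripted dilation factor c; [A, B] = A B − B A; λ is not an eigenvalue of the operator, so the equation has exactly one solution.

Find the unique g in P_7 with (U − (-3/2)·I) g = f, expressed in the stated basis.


write g with unknown coordinates in the stated basis and equate coefficients in (U − (-3/2)·I) g = f
solving from the highest basis element down gives g = (7/6)x^3 + 28x^2 - 210x - 1406/3
check: U g = -42x^2 + 315x + 1407/2
so U g − (-3/2)·g = (7/4)x^3 + 1/2 = f ✓

the result is g(x) = (7/6)x^3 + 28x^2 - 210x - 1406/3


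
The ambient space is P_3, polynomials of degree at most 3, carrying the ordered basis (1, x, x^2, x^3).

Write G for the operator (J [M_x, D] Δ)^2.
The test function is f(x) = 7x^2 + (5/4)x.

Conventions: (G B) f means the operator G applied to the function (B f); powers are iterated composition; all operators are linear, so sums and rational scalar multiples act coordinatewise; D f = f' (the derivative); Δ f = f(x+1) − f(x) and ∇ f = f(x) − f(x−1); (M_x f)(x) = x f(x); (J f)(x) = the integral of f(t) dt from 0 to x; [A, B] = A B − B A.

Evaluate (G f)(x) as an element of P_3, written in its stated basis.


Δ f = 14x + 33/4
D Δ f = 14
M_x D Δ f = 14x
M_x Δ f = 14x^2 + (33/4)x
D M_x Δ f = 28x + 33/4
[M_x, D] Δ f = -14x - 33/4
J [M_x, D] Δ f = -7x^2 - (33/4)x
Δ (J [M_x, D] Δ) f = -14x - 61/4
D Δ (J [M_x, D] Δ) f = -14
M_x D Δ (J [M_x, D] Δ) f = -14x
M_x Δ (J [M_x, D] Δ) f = -14x^2 - (61/4)x
D M_x Δ (J [M_x, D] Δ) f = -28x - 61/4
[M_x, D] Δ (J [M_x, D] Δ) f = 14x + 61/4
J [M_x, D] Δ (J [M_x, D] Δ) f = 7x^2 + (61/4)x

the result is g(x) = 7x^2 + (61/4)x


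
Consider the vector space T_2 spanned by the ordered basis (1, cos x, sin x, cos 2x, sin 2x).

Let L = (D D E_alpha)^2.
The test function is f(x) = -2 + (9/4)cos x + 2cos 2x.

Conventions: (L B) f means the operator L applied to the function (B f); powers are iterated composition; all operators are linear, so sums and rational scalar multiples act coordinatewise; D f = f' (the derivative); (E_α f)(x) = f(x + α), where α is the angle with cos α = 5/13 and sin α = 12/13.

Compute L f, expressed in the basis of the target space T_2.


E_alpha f = -2 + (45/52)cos x - (27/13)sin x - (238/169)cos 2x - (240/169)sin 2x
D E_alpha f = -(27/13)cos x - (45/52)sin x - (480/169)cos 2x + (476/169)sin 2x
D D E_alpha f = -(45/52)cos x + (27/13)sin x + (952/169)cos 2x + (960/169)sin 2x
E_alpha (D D E_alpha) f = (1071/676)cos x + (270/169)sin x + (1912/28561)cos 2x - (228480/28561)sin 2x
D E_alpha (D D E_alpha) f = (270/169)cos x - (1071/676)sin x - (456960/28561)cos 2x - (3824/28561)sin 2x
D D E_alpha (D D E_alpha) f = -(1071/676)cos x - (270/169)sin x - (7648/28561)cos 2x + (913920/28561)sin 2x

the image equals g(x) = -(1071/676)cos x - (270/169)sin x - (7648/28561)cos 2x + (913920/28561)sin 2x


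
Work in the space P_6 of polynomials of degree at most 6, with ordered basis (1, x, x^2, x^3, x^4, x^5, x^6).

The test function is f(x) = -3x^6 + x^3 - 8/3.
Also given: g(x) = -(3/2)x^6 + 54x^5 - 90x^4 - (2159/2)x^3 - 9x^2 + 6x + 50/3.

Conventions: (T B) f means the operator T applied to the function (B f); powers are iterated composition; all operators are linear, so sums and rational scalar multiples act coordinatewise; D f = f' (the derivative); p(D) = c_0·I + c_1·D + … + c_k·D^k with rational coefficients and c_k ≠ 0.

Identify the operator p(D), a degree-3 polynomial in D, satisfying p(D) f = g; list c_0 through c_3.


D^0 f = -3x^6 + x^3 - 8/3
D^1 f = -18x^5 + 3x^2
D^2 f = -90x^4 + 6x
D^3 f = -360x^3 + 6
matching coefficients of g against c_0 f + c_1 Df + … from the top degree down determines the c_i
solution: c_0 = 1/2, c_1 = -3, c_2 = 1, c_3 = 3

p(D) = (1/2)·I − 3·D + D^2 + 3·D^3, i.e. c_0 = 1/2, c_1 = -3, c_2 = 1, c_3 = 3


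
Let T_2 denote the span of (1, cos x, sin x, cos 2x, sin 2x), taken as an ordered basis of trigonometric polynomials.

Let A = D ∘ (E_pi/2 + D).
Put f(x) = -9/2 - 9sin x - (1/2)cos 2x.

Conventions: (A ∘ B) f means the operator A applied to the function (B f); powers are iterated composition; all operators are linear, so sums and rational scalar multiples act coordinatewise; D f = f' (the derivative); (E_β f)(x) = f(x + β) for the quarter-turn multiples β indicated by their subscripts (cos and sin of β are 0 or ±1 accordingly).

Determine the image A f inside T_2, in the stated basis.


E_pi/2 f = -9/2 - 9cos x + (1/2)cos 2x
D f = -9cos x + sin 2x
(E_pi/2 + D) f = -9/2 - 18cos x + (1/2)cos 2x + sin 2x
D (E_pi/2 + D) f = 18sin x + 2cos 2x - sin 2x

g(x) = 18sin x + 2cos 2x - sin 2x


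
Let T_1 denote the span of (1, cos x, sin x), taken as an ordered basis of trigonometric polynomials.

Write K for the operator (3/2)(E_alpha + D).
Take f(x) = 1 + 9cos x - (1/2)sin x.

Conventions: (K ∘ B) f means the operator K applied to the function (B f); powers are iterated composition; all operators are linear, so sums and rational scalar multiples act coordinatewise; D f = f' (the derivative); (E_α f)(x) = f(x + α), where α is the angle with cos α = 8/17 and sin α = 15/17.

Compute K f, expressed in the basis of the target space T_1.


E_alpha f = 1 + (129/34)cos x - (139/17)sin x
D f = -(1/2)cos x - 9sin x
(E_alpha + D) f = 1 + (56/17)cos x - (292/17)sin x
((3/2)(E_alpha + D)) f = 3/2 + (84/17)cos x - (438/17)sin x

the result is g(x) = 3/2 + (84/17)cos x - (438/17)sin x


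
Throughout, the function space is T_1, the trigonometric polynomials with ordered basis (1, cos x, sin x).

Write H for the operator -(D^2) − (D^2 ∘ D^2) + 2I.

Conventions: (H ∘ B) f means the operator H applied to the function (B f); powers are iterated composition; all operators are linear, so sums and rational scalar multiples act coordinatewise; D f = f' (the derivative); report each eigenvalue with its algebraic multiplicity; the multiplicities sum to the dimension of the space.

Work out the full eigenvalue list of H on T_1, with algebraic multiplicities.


λ = 2 (multiplicity 3)

image of 1: 2
image of cos x: 2cos x
image of sin x: 2sin x
the matrix is diagonal; its diagonal is (2, 2, 2)
for a triangular matrix the eigenvalues are the diagonal entries, with algebraic multiplicity their repetition count


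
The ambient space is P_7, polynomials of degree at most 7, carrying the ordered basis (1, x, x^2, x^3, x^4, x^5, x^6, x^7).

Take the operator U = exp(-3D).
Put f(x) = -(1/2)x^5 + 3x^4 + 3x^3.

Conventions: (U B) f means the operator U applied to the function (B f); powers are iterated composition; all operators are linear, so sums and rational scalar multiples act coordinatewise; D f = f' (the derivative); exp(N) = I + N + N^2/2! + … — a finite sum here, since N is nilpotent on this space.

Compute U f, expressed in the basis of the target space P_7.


order-1 term: (15/2)x^4 - 36x^3 - 27x^2
order-2 term: -45x^3 + 162x^2 + 81x
order-3 term: 135x^2 - 324x - 81
order-4 term: -(405/2)x + 243
order-5 term: 243/2
the series for exp(-3D) f terminates at order 5
exp(-3D) f = -(1/2)x^5 + (21/2)x^4 - 78x^3 + 270x^2 - (891/2)x + 567/2

g(x) = -(1/2)x^5 + (21/2)x^4 - 78x^3 + 270x^2 - (891/2)x + 567/2


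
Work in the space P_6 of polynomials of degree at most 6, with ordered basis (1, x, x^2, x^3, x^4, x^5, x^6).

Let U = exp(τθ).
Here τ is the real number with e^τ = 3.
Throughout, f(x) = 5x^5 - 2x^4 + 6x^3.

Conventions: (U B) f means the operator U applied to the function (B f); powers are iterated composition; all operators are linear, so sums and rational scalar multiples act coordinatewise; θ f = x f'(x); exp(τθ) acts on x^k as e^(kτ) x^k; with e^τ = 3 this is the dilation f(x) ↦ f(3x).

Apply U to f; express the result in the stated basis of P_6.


the result is g(x) = 1215x^5 - 162x^4 + 162x^3

exp(τθ) x^k = e^(kτ) x^k; with e^τ = 3 this sends x^k to 3^k x^k
x^3 ↦ 27 x^3
x^4 ↦ 81 x^4
x^5 ↦ 243 x^5
applying this coordinatewise to f: exp(τθ) f = 1215x^5 - 162x^4 + 162x^3


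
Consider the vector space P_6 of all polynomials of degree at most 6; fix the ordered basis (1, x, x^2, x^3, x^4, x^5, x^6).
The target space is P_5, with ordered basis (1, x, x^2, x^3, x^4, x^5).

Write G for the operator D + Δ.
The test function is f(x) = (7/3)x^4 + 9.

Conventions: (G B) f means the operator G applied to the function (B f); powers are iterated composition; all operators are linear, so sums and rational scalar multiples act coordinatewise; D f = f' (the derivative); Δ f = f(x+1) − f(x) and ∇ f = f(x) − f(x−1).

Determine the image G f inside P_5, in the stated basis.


D f = (28/3)x^3
Δ f = (28/3)x^3 + 14x^2 + (28/3)x + 7/3
(D + Δ) f = (56/3)x^3 + 14x^2 + (28/3)x + 7/3

g(x) = (56/3)x^3 + 14x^2 + (28/3)x + 7/3


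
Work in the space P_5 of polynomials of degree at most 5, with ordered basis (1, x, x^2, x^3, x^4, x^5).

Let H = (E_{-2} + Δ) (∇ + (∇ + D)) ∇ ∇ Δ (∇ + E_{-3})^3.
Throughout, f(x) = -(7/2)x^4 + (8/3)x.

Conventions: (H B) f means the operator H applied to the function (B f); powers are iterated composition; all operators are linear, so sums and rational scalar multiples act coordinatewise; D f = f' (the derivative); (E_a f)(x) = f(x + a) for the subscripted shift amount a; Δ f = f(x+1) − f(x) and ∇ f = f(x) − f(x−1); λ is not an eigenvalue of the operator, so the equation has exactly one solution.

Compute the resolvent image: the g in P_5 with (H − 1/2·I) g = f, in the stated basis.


write g with unknown coordinates in the stated basis and equate coefficients in (H − 1/2·I) g = f
solving from the highest basis element down gives g = 7x^4 - (16/3)x + 1008
check: H g = 504
so H g − 1/2·g = -(7/2)x^4 + (8/3)x = f ✓

the image equals g(x) = 7x^4 - (16/3)x + 1008


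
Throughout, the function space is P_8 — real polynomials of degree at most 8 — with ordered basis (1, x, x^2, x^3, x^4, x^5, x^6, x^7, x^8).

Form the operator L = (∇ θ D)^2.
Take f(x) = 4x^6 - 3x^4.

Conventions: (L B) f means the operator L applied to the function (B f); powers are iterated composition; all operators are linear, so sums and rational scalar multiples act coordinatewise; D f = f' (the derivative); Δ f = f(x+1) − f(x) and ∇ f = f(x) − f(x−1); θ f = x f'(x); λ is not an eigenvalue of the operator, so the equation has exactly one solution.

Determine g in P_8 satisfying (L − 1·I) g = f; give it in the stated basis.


write g with unknown coordinates in the stated basis and equate coefficients in (L − 1·I) g = f
solving from the highest basis element down gives g = -4x^6 + 3x^4 - 21600x^2 + 36000x - 16584
check: L g = -21600x^2 + 36000x - 16584
so L g − 1·g = 4x^6 - 3x^4 = f ✓

g(x) = -4x^6 + 3x^4 - 21600x^2 + 36000x - 16584


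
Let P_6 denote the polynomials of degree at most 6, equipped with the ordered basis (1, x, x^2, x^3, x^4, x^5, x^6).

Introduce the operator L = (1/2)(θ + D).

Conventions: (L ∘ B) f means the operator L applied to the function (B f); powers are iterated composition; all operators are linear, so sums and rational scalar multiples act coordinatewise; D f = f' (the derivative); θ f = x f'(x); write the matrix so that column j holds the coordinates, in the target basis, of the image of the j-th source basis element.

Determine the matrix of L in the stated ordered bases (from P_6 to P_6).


image of 1: 0
image of x: (1/2)x + 1/2
image of x^2: x^2 + x
image of x^3: (3/2)x^3 + (3/2)x^2
image of x^4: 2x^4 + 2x^3
image of x^5: (5/2)x^5 + (5/2)x^4
image of x^6: 3x^6 + 3x^5
each image's coordinates form column j of the matrix

the matrix is [[0, 1/2, 0, 0, 0, 0, 0]; [0, 1/2, 1, 0, 0, 0, 0]; [0, 0, 1, 3/2, 0, 0, 0]; [0, 0, 0, 3/2, 2, 0, 0]; [0, 0, 0, 0, 2, 5/2, 0]; [0, 0, 0, 0, 0, 5/2, 3]; [0, 0, 0, 0, 0, 0, 3]] (rows listed top to bottom)


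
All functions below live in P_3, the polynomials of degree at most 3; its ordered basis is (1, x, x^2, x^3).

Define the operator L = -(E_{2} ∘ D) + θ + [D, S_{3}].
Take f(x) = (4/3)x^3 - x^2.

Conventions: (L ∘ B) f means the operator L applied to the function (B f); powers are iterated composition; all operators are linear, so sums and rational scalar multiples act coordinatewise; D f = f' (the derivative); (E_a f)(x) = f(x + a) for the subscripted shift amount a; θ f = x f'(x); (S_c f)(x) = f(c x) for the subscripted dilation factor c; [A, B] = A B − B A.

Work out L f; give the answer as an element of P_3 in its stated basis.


g(x) = 4x^3 + 66x^2 - 26x - 12

D f = 4x^2 - 2x
E_{2} D f = 4x^2 + 14x + 12
(-(E_{2} ∘ D)) f = -4x^2 - 14x - 12
θ f = 4x^3 - 2x^2
S_{3} f = 36x^3 - 9x^2
D S_{3} f = 108x^2 - 18x
D f = 4x^2 - 2x
S_{3} D f = 36x^2 - 6x
[D, S_{3}] f = 72x^2 - 12x
(-(E_{2} ∘ D) + θ + [D, S_{3}]) f = 4x^3 + 66x^2 - 26x - 12


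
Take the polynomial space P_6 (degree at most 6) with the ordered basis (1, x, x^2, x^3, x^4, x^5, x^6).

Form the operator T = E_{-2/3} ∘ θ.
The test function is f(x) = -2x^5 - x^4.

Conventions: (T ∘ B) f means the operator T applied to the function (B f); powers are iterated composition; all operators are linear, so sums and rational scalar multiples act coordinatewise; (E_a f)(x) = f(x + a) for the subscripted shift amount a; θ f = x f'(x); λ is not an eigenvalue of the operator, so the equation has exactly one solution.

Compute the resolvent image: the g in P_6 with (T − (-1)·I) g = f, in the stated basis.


write g with unknown coordinates in the stated basis and equate coefficients in (T − (-1)·I) g = f
solving from the highest basis element down gives g = -(1/3)x^5 - (59/45)x^4 - (74/45)x^3 - (332/1215)x^2 + (2332/3645)x + 88/3645
check: T g = -(5/3)x^5 + (14/45)x^4 + (74/45)x^3 + (332/1215)x^2 - (2332/3645)x - 88/3645
so T g − (-1)·g = -2x^5 - x^4 = f ✓

g(x) = -(1/3)x^5 - (59/45)x^4 - (74/45)x^3 - (332/1215)x^2 + (2332/3645)x + 88/3645


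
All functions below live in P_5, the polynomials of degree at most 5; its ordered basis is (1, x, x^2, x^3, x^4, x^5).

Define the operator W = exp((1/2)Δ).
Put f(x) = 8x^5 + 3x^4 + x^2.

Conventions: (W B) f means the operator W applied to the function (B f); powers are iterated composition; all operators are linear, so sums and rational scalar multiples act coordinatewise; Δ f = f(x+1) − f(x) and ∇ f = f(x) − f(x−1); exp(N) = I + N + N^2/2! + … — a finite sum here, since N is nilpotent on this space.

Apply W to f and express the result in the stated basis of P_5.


the result is g(x) = 8x^5 + 23x^4 + 66x^3 + (249/2)x^2 + 140x + 1187/16

order-1 term: 20x^4 + 46x^3 + 49x^2 + 27x + 6
order-2 term: 20x^3 + (129/2)x^2 + 79x + 71/2
order-3 term: 10x^2 + (63/2)x + 109/4
order-4 term: (5/2)x + 83/16
order-5 term: 1/4
the series for exp((1/2)Δ) f terminates at order 5
exp((1/2)Δ) f = 8x^5 + 23x^4 + 66x^3 + (249/2)x^2 + 140x + 1187/16


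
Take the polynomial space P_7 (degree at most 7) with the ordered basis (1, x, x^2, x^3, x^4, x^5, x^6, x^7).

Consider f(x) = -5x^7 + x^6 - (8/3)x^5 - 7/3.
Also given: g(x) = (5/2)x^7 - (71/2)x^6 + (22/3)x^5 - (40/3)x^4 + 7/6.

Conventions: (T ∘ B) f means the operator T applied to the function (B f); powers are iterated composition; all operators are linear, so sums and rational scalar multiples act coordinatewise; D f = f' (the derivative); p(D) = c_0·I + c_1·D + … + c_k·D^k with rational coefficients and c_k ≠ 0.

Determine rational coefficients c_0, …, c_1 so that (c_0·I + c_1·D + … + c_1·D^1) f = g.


p(D) = -(1/2)·I + D, i.e. c_0 = -1/2, c_1 = 1

D^0 f = -5x^7 + x^6 - (8/3)x^5 - 7/3
D^1 f = -35x^6 + 6x^5 - (40/3)x^4
matching coefficients of g against c_0 f + c_1 Df + … from the top degree down determines the c_i
solution: c_0 = -1/2, c_1 = 1


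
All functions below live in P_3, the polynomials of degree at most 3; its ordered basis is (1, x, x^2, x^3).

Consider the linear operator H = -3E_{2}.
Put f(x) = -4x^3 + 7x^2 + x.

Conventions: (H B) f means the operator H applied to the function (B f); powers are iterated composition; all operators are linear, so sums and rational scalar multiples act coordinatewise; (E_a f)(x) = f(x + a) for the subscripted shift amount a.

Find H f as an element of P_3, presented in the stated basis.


the image equals g(x) = 12x^3 + 51x^2 + 57x + 6

E_{2} f = -4x^3 - 17x^2 - 19x - 2
(-3E_{2}) f = 12x^3 + 51x^2 + 57x + 6


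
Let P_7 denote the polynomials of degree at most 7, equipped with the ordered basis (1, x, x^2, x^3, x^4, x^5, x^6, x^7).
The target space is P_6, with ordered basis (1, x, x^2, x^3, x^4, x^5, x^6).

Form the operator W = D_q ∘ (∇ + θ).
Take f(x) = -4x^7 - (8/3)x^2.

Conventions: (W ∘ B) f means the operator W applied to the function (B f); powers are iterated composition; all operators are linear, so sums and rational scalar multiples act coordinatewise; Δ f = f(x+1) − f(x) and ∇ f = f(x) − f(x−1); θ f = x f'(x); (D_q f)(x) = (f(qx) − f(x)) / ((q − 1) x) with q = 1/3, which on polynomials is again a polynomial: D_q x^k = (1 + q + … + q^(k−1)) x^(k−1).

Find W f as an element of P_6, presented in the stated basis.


the result is g(x) = -(30604/729)x^6 - (10192/243)x^5 + (3388/27)x^4 - (5600/27)x^3 + (1820/9)x^2 - (1072/9)x + 68/3

∇ f = -28x^6 + 84x^5 - 140x^4 + 140x^3 - 84x^2 + (68/3)x - 4/3
θ f = -28x^7 - (16/3)x^2
(∇ + θ) f = -28x^7 - 28x^6 + 84x^5 - 140x^4 + 140x^3 - (268/3)x^2 + (68/3)x - 4/3
D_q (∇ + θ) f = -(30604/729)x^6 - (10192/243)x^5 + (3388/27)x^4 - (5600/27)x^3 + (1820/9)x^2 - (1072/9)x + 68/3


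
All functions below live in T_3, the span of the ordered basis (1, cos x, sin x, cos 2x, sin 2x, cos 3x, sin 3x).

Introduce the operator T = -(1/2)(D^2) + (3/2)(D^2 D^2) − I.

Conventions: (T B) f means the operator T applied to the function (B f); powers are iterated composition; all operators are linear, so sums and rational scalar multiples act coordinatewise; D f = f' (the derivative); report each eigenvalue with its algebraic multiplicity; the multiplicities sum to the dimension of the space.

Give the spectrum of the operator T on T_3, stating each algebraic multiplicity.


λ = -1 (multiplicity 1), λ = 1 (multiplicity 2), λ = 25 (multiplicity 2), λ = 125 (multiplicity 2)

image of 1: -1
image of cos x: cos x
image of sin x: sin x
image of cos 2x: 25cos 2x
image of sin 2x: 25sin 2x
image of cos 3x: 125cos 3x
image of sin 3x: 125sin 3x
the matrix is diagonal; its diagonal is (-1, 1, 1, 25, 25, 125, 125)
for a triangular matrix the eigenvalues are the diagonal entries, with algebraic multiplicity their repetition count


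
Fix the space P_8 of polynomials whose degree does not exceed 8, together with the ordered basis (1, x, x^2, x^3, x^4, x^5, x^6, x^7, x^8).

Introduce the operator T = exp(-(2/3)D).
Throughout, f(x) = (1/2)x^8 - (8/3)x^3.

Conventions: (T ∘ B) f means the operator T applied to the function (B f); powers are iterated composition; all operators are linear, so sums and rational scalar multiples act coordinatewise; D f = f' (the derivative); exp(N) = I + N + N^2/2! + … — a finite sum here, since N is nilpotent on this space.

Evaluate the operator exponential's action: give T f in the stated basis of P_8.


order-1 term: -(8/3)x^7 + (16/3)x^2
order-2 term: (56/9)x^6 - (32/9)x
order-3 term: -(224/27)x^5 + 64/81
order-4 term: (560/81)x^4
order-5 term: -(896/243)x^3
order-6 term: (896/729)x^2
order-7 term: -(512/2187)x
order-8 term: 128/6561
the series for exp(-(2/3)D) f terminates at order 8
exp(-(2/3)D) f = (1/2)x^8 - (8/3)x^7 + (56/9)x^6 - (224/27)x^5 + (560/81)x^4 - (1544/243)x^3 + (4784/729)x^2 - (8288/2187)x + 5312/6561

g(x) = (1/2)x^8 - (8/3)x^7 + (56/9)x^6 - (224/27)x^5 + (560/81)x^4 - (1544/243)x^3 + (4784/729)x^2 - (8288/2187)x + 5312/6561


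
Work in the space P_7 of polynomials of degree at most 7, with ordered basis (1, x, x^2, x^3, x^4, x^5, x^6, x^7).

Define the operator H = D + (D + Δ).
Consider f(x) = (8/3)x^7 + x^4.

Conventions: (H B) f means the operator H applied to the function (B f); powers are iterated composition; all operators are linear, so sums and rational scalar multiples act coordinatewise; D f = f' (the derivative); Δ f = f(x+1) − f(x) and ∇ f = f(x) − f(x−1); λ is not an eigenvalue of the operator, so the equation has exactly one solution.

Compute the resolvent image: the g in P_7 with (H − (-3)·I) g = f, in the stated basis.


write g with unknown coordinates in the stated basis and equate coefficients in (H − (-3)·I) g = f
solving from the highest basis element down gives g = (8/9)x^7 - (56/9)x^6 + (280/9)x^5 - (3631/27)x^4 + (1396/3)x^3 - (32558/27)x^2 + (168820/81)x - 145891/81
check: H g = (56/3)x^6 - (280/3)x^5 + (3640/9)x^4 - 1396x^3 + (32558/9)x^2 - (168820/27)x + 145891/27
so H g − (-3)·g = (8/3)x^7 + x^4 = f ✓

g(x) = (8/9)x^7 - (56/9)x^6 + (280/9)x^5 - (3631/27)x^4 + (1396/3)x^3 - (32558/27)x^2 + (168820/81)x - 145891/81


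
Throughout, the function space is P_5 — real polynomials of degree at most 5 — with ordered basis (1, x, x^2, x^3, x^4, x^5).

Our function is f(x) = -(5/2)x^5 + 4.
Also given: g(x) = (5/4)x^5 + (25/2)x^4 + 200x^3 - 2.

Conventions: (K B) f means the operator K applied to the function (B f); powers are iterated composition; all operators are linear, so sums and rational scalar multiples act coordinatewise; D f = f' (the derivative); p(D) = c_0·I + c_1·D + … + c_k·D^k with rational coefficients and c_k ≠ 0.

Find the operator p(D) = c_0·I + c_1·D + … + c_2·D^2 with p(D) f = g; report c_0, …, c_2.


c_0 = -1/2, c_1 = -1, c_2 = -4

D^0 f = -(5/2)x^5 + 4
D^1 f = -(25/2)x^4
D^2 f = -50x^3
matching coefficients of g against c_0 f + c_1 Df + … from the top degree down determines the c_i
solution: c_0 = -1/2, c_1 = -1, c_2 = -4


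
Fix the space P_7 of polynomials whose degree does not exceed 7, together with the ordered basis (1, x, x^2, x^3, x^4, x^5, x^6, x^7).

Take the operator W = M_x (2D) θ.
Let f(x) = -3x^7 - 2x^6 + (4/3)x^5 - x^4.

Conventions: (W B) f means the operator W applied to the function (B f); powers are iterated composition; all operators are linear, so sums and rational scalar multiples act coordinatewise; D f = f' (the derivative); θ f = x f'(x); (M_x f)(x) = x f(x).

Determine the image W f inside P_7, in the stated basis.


g(x) = -294x^7 - 144x^6 + (200/3)x^5 - 32x^4

θ f = -21x^7 - 12x^6 + (20/3)x^5 - 4x^4
D θ f = -147x^6 - 72x^5 + (100/3)x^4 - 16x^3
(2D) θ f = -294x^6 - 144x^5 + (200/3)x^4 - 32x^3
M_x (2D) θ f = -294x^7 - 144x^6 + (200/3)x^5 - 32x^4


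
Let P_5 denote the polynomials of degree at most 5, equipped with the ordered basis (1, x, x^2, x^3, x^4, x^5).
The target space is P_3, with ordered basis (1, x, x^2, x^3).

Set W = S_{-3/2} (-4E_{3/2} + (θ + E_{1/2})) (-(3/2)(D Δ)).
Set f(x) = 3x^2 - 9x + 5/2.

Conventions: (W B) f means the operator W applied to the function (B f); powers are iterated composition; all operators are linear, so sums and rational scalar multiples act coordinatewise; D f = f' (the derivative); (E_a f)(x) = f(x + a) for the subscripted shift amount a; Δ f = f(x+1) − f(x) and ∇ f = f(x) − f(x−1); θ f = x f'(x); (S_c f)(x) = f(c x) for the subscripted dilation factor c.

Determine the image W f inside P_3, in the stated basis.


Δ f = 6x - 6
D Δ f = 6
(-(3/2)(D Δ)) f = -9
E_{3/2} (-(3/2)(D Δ)) f = -9
(-4E_{3/2}) (-(3/2)(D Δ)) f = 36
θ (-(3/2)(D Δ)) f = 0
E_{1/2} (-(3/2)(D Δ)) f = -9
(θ + E_{1/2}) (-(3/2)(D Δ)) f = -9
(-4E_{3/2} + (θ + E_{1/2})) (-(3/2)(D Δ)) f = 27
S_{-3/2} (-4E_{3/2} + (θ + E_{1/2})) (-(3/2)(D Δ)) f = 27

g(x) = 27


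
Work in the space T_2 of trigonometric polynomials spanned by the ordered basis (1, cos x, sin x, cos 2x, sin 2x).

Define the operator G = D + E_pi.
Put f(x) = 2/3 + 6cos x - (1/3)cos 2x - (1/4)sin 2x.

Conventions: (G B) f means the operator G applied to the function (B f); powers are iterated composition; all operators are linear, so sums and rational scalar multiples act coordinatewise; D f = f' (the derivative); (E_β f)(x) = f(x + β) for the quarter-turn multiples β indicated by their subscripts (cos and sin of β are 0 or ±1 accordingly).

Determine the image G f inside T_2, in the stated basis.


D f = -6sin x - (1/2)cos 2x + (2/3)sin 2x
E_pi f = 2/3 - 6cos x - (1/3)cos 2x - (1/4)sin 2x
(D + E_pi) f = 2/3 - 6cos x - 6sin x - (5/6)cos 2x + (5/12)sin 2x

the result is g(x) = 2/3 - 6cos x - 6sin x - (5/6)cos 2x + (5/12)sin 2x


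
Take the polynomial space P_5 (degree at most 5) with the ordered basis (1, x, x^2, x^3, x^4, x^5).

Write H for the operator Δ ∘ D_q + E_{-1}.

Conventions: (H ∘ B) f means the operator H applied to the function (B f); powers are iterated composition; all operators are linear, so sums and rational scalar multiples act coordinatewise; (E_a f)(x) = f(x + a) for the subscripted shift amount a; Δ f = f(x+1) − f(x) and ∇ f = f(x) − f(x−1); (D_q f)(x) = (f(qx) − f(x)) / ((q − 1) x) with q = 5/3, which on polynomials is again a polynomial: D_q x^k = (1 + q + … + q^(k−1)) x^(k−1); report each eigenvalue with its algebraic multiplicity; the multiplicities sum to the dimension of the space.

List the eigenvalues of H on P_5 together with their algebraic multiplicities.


image of 1: 1
image of x: x - 1
image of x^2: x^2 - 2x + 11/3
image of x^3: x^3 - 3x^2 + (125/9)x + 40/9
image of x^4: x^4 - 4x^3 + (326/9)x^2 + (236/9)x + 299/27
image of x^5: x^5 - 5x^4 + (6574/81)x^3 + (2612/27)x^2 + (6169/81)x + 1360/81
the matrix is upper triangular; its diagonal is (1, 1, 1, 1, 1, 1)
for a triangular matrix the eigenvalues are the diagonal entries, with algebraic multiplicity their repetition count

λ = 1 (multiplicity 6)


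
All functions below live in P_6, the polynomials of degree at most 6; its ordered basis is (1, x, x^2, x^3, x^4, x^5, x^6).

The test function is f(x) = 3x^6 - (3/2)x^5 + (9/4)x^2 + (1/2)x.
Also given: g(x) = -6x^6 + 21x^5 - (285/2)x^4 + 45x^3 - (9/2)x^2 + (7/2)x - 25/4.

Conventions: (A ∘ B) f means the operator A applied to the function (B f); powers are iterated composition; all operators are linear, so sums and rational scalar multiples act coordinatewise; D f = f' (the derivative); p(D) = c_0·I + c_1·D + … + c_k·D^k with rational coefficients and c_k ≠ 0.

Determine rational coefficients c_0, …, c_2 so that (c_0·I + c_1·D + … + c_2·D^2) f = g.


D^0 f = 3x^6 - (3/2)x^5 + (9/4)x^2 + (1/2)x
D^1 f = 18x^5 - (15/2)x^4 + (9/2)x + 1/2
D^2 f = 90x^4 - 30x^3 + 9/2
matching coefficients of g against c_0 f + c_1 Df + … from the top degree down determines the c_i
solution: c_0 = -2, c_1 = 1, c_2 = -3/2

p(D) = -2·I + D − (3/2)·D^2, i.e. c_0 = -2, c_1 = 1, c_2 = -3/2
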